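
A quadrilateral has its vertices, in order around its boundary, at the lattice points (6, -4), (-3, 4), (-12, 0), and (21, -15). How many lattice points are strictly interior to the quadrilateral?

121

Using the shoelace formula, 2A = |(6·4 − (-3)·(-4)) + ((-3)·0 − (-12)·4) + ((-12)·(-15) − 21·0) + (21·(-4) − 6·(-15))| = 246, so the area is 123.
The number of boundary lattice points is Σ gcd(|Δx|,|Δy|) = gcd(9,8) + gcd(9,4) + gcd(33,15) + gcd(15,11) = 1+1+3+1 = 6.
Pick's theorem gives I = A − B/2 + 1 = 123 − 6/2 + 1 = 121.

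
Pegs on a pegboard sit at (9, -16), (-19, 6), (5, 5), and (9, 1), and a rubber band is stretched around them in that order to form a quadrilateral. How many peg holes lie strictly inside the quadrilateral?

273

The shoelace formula gives twice the area as |[9·6 − (-19)·(-16)] + [(-19)·5 − 5·6] + [5·1 − 9·5] + [9·(-16) − 9·1]| = 568, so the area is 284.
The number of boundary lattice points is Σ gcd(|Δx|,|Δy|) = gcd(28,22) + gcd(24,1) + gcd(4,4) + gcd(0,17) = 2+1+4+17 = 24.
Pick's theorem gives I = A − B/2 + 1 = 284 − 24/2 + 1 = 273.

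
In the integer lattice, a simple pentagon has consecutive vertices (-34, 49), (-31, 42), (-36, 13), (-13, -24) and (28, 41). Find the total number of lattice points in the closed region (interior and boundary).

By the shoelace formula, twice the signed area is |((-34)·42 − (-31)·49) + ((-31)·13 − (-36)·42) + ((-36)·(-24) − (-13)·13) + ((-13)·41 − 28·(-24)) + (28·49 − (-34)·41)| = 5138, so the area is 2569.
The number of boundary lattice points is Σ gcd(|Δx|,|Δy|) = gcd(3,7) + gcd(5,29) + gcd(23,37) + gcd(41,65) + gcd(62,8) = 1+1+1+1+2 = 6.
Pick's theorem gives I = A − B/2 + 1 = 2569 − 6/2 + 1 = 2567, so the closed region contains I + B = 2567 + 6 = 2573 lattice points.

2573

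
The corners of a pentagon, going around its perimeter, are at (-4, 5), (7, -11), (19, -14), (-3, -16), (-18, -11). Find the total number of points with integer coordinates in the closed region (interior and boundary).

315

The shoelace formula gives twice the area as |[(-4)·(-11) − 7·5] + [7·(-14) − 19·(-11)] + [19·(-16) − (-3)·(-14)] + [(-3)·(-11) − (-18)·(-16)] + [(-18)·5 − (-4)·(-11)]| = 615, so the area is 307.5.
The number of boundary lattice points is Σ gcd(|Δx|,|Δy|) = gcd(11,16) + gcd(12,3) + gcd(22,2) + gcd(15,5) + gcd(14,16) = 1+3+2+5+2 = 13.
Pick's theorem gives I = A − B/2 + 1 = 307.5 − 13/2 + 1 = 302, so the closed region contains I + B = 302 + 13 = 315 lattice points.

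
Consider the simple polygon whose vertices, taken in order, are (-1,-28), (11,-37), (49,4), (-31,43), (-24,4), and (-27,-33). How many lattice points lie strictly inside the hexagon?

By the shoelace formula, twice the signed area is |((-1)·(-37) − 11·(-28)) + (11·4 − 49·(-37)) + (49·43 − (-31)·4) + ((-31)·4 − (-24)·43) + ((-24)·(-33) − (-27)·4) + ((-27)·(-28) − (-1)·(-33))| = 6964, so the area is 3482.
The number of boundary lattice points is Σ gcd(|Δx|,|Δy|) = gcd(12,9) + gcd(38,41) + gcd(80,39) + gcd(7,39) + gcd(3,37) + gcd(26,5) = 3+1+1+1+1+1 = 8.
Pick's theorem gives I = A − B/2 + 1 = 3482 − 8/2 + 1 = 3479.

3479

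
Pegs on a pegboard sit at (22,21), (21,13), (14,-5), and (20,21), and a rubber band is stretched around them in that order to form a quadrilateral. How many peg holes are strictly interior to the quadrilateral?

43

Using the shoelace formula, 2A = |(22·13 − 21·21) + (21·(-5) − 14·13) + (14·21 − 20·(-5)) + (20·21 − 22·21)| = 90, so the area is 45.
Summing gcd(|Δx|,|Δy|) over the edges gives the boundary count: gcd(1,8) + gcd(7,18) + gcd(6,26) + gcd(2,0) = 1+1+2+2 = 6.
By Pick's theorem A = I + B/2 − 1, so I = 45 − 6/2 + 1 = 43.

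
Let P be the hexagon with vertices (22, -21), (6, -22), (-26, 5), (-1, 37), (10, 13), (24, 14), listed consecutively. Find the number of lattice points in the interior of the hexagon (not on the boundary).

1610

The shoelace formula gives twice the area as |[22·(-22) − 6·(-21)] + [6·5 − (-26)·(-22)] + [(-26)·37 − (-1)·5] + [(-1)·13 − 10·37] + [10·14 − 24·13] + [24·(-21) − 22·14]| = 3224, so the area is 1612.
The number of boundary lattice points is Σ gcd(|Δx|,|Δy|) = gcd(16,1) + gcd(32,27) + gcd(25,32) + gcd(11,24) + gcd(14,1) + gcd(2,35) = 1+1+1+1+1+1 = 6.
By Pick's theorem A = I + B/2 − 1, so I = 1612 − 6/2 + 1 = 1610.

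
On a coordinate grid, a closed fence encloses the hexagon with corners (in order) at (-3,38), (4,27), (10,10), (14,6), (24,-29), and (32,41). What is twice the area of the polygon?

2158

The shoelace formula gives twice the area as |((-3)·27 − 4·38) + (4·10 − 10·27) + (10·6 − 14·10) + (14·(-29) − 24·6) + (24·41 − 32·(-29)) + (32·38 − (-3)·41)| = 2158, so the area is 1079.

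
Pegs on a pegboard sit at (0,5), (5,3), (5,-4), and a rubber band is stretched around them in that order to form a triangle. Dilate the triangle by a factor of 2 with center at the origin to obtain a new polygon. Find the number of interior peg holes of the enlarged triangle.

62

By the shoelace formula, twice the signed area is |(0·3 − 5·5) + (5·(-4) − 5·3) + (5·5 − 0·(-4))| = 35, so the area is 17.5.
Summing gcd(|Δx|,|Δy|) over the edges gives the boundary count: gcd(5,2) + gcd(0,7) + gcd(5,9) = 1+7+1 = 9.
Scaling by 2 multiplies the area by 2² = 4 (so the new area is 70) and multiplies the boundary lattice-point count by 2, giving 18.
By Pick's theorem, the interior count of the dilated polygon is 70 − 18/2 + 1 = 62.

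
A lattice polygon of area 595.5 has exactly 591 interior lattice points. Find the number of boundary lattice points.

Pick's theorem gives A = I + B/2 − 1, so B = 2(A − I + 1) = 2(595.5 − 591 + 1) = 11.

11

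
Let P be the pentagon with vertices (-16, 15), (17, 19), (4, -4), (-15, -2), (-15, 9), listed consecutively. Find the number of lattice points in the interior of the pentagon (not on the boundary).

502

Using the shoelace formula, 2A = |[(-16)·19 − 17·15] + [17·(-4) − 4·19] + [4·(-2) − (-15)·(-4)] + [(-15)·9 − (-15)·(-2)] + [(-15)·15 − (-16)·9]| = 1017, so the area is 508.5.
The number of boundary lattice points is Σ gcd(|Δx|,|Δy|) = gcd(33,4) + gcd(13,23) + gcd(19,2) + gcd(0,11) + gcd(1,6) = 1+1+1+11+1 = 15.
Pick's theorem gives I = A − B/2 + 1 = 508.5 − 15/2 + 1 = 502.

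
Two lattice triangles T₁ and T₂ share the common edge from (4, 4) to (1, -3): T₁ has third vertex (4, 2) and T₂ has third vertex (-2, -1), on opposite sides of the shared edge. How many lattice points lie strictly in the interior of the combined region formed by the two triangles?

The union is the simple quadrilateral with vertices (4, 4), (4, 2), (1, -3), (-2, -1) in order.
By the shoelace formula, twice the signed area is |[4·2 − 4·4] + [4·(-3) − 1·2] + [1·(-1) − (-2)·(-3)] + [(-2)·4 − 4·(-1)]| = 33, so the area is 16.5.
Along each edge there are gcd(|Δx|,|Δy|)+1 lattice points, so counting each shared vertex once the boundary has gcd(0,2) + gcd(3,5) + gcd(3,2) + gcd(6,5) = 2+1+1+1 = 5.
By Pick's theorem I = A − B/2 + 1 = 16.5 − 5/2 + 1 = 15.

15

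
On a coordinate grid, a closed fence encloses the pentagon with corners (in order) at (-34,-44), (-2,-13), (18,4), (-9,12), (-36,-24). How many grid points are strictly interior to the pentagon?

Using the shoelace formula, 2A = |[(-34)·(-13) − (-2)·(-44)] + [(-2)·4 − 18·(-13)] + [18·12 − (-9)·4] + [(-9)·(-24) − (-36)·12] + [(-36)·(-44) − (-34)·(-24)]| = 2248, so the area is 1124.
Summing gcd(|Δx|,|Δy|) over the edges gives the boundary count: gcd(32,31) + gcd(20,17) + gcd(27,8) + gcd(27,36) + gcd(2,20) = 1+1+1+9+2 = 14.
Pick's theorem gives I = A − B/2 + 1 = 1124 − 14/2 + 1 = 1118.

1118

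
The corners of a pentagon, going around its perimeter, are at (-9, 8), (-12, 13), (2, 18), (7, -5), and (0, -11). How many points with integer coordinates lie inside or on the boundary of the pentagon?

291

By the shoelace formula, twice the signed area is |[(-9)·13 − (-12)·8] + [(-12)·18 − 2·13] + [2·(-5) − 7·18] + [7·(-11) − 0·(-5)] + [0·8 − (-9)·(-11)]| = 575, so the area is 575/2.
Summing gcd(|Δx|,|Δy|) over the edges gives the boundary count: gcd(3,5) + gcd(14,5) + gcd(5,23) + gcd(7,6) + gcd(9,19) = 1+1+1+1+1 = 5.
Pick's theorem gives I = A − B/2 + 1 = 575/2 − 5/2 + 1 = 286, so the closed region contains I + B = 286 + 5 = 291 lattice points.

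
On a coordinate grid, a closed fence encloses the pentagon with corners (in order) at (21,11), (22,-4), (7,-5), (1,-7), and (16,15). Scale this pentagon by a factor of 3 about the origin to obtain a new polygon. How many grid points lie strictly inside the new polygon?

2080

The shoelace formula gives twice the area as |[21·(-4) − 22·11] + [22·(-5) − 7·(-4)] + [7·(-7) − 1·(-5)] + [1·15 − 16·(-7)] + [16·11 − 21·15]| = 464, so the area is 232.
Summing gcd(|Δx|,|Δy|) over the edges gives the boundary count: gcd(1,15) + gcd(15,1) + gcd(6,2) + gcd(15,22) + gcd(5,4) = 1+1+2+1+1 = 6.
Scaling by 3 multiplies the area by 3² = 9 (so the new area is 2088) and multiplies the boundary lattice-point count by 3, giving 18.
By Pick's theorem, the interior count of the dilated polygon is 2088 − 18/2 + 1 = 2080.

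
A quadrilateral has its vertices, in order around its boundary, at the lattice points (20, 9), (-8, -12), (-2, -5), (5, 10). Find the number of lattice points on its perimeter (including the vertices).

The number of boundary lattice points is Σ gcd(|Δx|,|Δy|) = gcd(28,21) + gcd(6,7) + gcd(7,15) + gcd(15,1) = 7+1+1+1 = 10.

10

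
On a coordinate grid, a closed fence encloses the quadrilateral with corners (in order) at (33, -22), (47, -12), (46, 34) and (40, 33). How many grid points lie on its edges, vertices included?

Along each edge there are gcd(|Δx|,|Δy|)+1 lattice points, so counting each shared vertex once the boundary has gcd(14,10) + gcd(1,46) + gcd(6,1) + gcd(7,55) = 2+1+1+1 = 5.

5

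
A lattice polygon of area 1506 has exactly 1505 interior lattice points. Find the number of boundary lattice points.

Pick's theorem gives A = I + B/2 − 1, so B = 2(A − I + 1) = 2(1506 − 1505 + 1) = 4.

4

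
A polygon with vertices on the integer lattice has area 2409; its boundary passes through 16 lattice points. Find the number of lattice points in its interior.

2402

Pick's theorem A = I + B/2 − 1 rearranges to I = A − B/2 + 1 = 2409 − 16/2 + 1 = 2402.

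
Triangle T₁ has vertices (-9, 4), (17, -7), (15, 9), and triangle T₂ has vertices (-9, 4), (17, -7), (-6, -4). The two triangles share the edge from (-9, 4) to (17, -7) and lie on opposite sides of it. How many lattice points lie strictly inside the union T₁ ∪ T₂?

The union is the simple quadrilateral with vertices (-9, 4), (15, 9), (17, -7), (-6, -4) in order.
By the shoelace formula, twice the signed area is |[(-9)·9 − 15·4] + [15·(-7) − 17·9] + [17·(-4) − (-6)·(-7)] + [(-6)·4 − (-9)·(-4)]| = 569, so the area is 284.5.
Along each edge there are gcd(|Δx|,|Δy|)+1 lattice points, so counting each shared vertex once the boundary has gcd(24,5) + gcd(2,16) + gcd(23,3) + gcd(3,8) = 1+2+1+1 = 5.
By Pick's theorem I = A − B/2 + 1 = 284.5 − 5/2 + 1 = 283.

283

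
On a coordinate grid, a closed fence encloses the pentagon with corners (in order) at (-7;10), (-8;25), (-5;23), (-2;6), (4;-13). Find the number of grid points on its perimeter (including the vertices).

Along each edge there are gcd(|Δx|,|Δy|)+1 lattice points, so counting each shared vertex once the boundary has gcd(1,15) + gcd(3,2) + gcd(3,17) + gcd(6,19) + gcd(11,23) = 1+1+1+1+1 = 5.

5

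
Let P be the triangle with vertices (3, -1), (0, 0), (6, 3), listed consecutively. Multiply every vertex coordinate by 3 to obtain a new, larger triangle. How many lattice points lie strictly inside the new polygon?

61

Using the shoelace formula, 2A = |[3·0 − 0·(-1)] + [0·3 − 6·0] + [6·(-1) − 3·3]| = 15, so the area is 15/2.
Summing gcd(|Δx|,|Δy|) over the edges gives the boundary count: gcd(3,1) + gcd(6,3) + gcd(3,4) = 1+3+1 = 5.
Scaling by 3 multiplies the area by 3² = 9 (so the new area is 67.5) and multiplies the boundary lattice-point count by 3, giving 15.
By Pick's theorem, the interior count of the dilated polygon is 67.5 − 15/2 + 1 = 61.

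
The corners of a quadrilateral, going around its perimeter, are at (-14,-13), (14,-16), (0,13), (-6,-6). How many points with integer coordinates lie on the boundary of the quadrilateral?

Summing gcd(|Δx|,|Δy|) over the edges gives the boundary count: gcd(28,3) + gcd(14,29) + gcd(6,19) + gcd(8,7) = 1+1+1+1 = 4.

4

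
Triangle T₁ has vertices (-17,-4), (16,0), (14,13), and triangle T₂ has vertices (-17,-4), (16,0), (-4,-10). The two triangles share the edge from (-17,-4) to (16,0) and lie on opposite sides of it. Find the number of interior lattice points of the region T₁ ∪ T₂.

338

The union is the simple quadrilateral with vertices (-17,-4), (14,13), (16,0), (-4,-10) in order.
By the shoelace formula, twice the signed area is |((-17)·13 − 14·(-4)) + (14·0 − 16·13) + (16·(-10) − (-4)·0) + ((-4)·(-4) − (-17)·(-10))| = 687, so the area is 687/2.
Along each edge there are gcd(|Δx|,|Δy|)+1 lattice points, so counting each shared vertex once the boundary has gcd(31,17) + gcd(2,13) + gcd(20,10) + gcd(13,6) = 1+1+10+1 = 13.
By Pick's theorem I = A − B/2 + 1 = 687/2 − 13/2 + 1 = 338.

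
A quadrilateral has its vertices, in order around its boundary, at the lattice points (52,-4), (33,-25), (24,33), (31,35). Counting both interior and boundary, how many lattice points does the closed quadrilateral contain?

807

Using the shoelace formula, 2A = |[52·(-25) − 33·(-4)] + [33·33 − 24·(-25)] + [24·35 − 31·33] + [31·(-4) − 52·35]| = 1606, so the area is 803.
Summing gcd(|Δx|,|Δy|) over the edges gives the boundary count: gcd(19,21) + gcd(9,58) + gcd(7,2) + gcd(21,39) = 1+1+1+3 = 6.
Pick's theorem gives I = A − B/2 + 1 = 803 − 6/2 + 1 = 801, so the closed region contains I + B = 801 + 6 = 807 lattice points.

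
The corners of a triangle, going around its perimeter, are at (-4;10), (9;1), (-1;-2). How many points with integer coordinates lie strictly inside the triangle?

By the shoelace formula, twice the signed area is |((-4)·1 − 9·10) + (9·(-2) − (-1)·1) + ((-1)·10 − (-4)·(-2))| = 129, so the area is 64.5.
Summing gcd(|Δx|,|Δy|) over the edges gives the boundary count: gcd(13,9) + gcd(10,3) + gcd(3,12) = 1+1+3 = 5.
Pick's theorem gives I = A − B/2 + 1 = 64.5 − 5/2 + 1 = 63.

63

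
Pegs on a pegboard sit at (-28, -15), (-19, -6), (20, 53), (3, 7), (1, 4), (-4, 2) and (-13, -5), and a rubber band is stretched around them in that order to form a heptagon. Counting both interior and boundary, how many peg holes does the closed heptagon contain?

460

Using the shoelace formula, 2A = |[(-28)·(-6) − (-19)·(-15)] + [(-19)·53 − 20·(-6)] + [20·7 − 3·53] + [3·4 − 1·7] + [1·2 − (-4)·4] + [(-4)·(-5) − (-13)·2] + [(-13)·(-15) − (-28)·(-5)]| = 899, so the area is 449.5.
The number of boundary lattice points is Σ gcd(|Δx|,|Δy|) = gcd(9,9) + gcd(39,59) + gcd(17,46) + gcd(2,3) + gcd(5,2) + gcd(9,7) + gcd(15,10) = 9+1+1+1+1+1+5 = 19.
Pick's theorem gives I = A − B/2 + 1 = 449.5 − 19/2 + 1 = 441, so the closed region contains I + B = 441 + 19 = 460 lattice points.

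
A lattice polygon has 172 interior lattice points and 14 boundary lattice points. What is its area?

Pick's theorem states A = I + B/2 − 1, so A = 172 + 14/2 − 1 = 178.

178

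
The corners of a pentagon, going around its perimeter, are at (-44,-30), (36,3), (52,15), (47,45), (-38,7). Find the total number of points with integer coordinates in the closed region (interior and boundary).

By the shoelace formula, twice the signed area is |((-44)·3 − 36·(-30)) + (36·15 − 52·3) + (52·45 − 47·15) + (47·7 − (-38)·45) + ((-38)·(-30) − (-44)·7)| = 6454, so the area is 3227.
Summing gcd(|Δx|,|Δy|) over the edges gives the boundary count: gcd(80,33) + gcd(16,12) + gcd(5,30) + gcd(85,38) + gcd(6,37) = 1+4+5+1+1 = 12.
Pick's theorem gives I = A − B/2 + 1 = 3227 − 12/2 + 1 = 3222, so the closed region contains I + B = 3222 + 12 = 3234 lattice points.

3234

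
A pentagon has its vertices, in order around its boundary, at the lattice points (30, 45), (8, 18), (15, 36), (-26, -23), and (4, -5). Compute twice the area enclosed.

By the shoelace formula, twice the signed area is |(30·18 − 8·45) + (8·36 − 15·18) + (15·(-23) − (-26)·36) + ((-26)·(-5) − 4·(-23)) + (4·45 − 30·(-5))| = 1341, so the area is 1341/2.

1341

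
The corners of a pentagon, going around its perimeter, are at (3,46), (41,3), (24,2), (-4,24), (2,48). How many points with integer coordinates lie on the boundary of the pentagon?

11

Summing gcd(|Δx|,|Δy|) over the edges gives the boundary count: gcd(38,43) + gcd(17,1) + gcd(28,22) + gcd(6,24) + gcd(1,2) = 1+1+2+6+1 = 11.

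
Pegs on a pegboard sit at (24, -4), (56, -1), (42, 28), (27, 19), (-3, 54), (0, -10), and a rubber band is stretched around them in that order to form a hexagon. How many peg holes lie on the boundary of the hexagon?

Summing gcd(|Δx|,|Δy|) over the edges gives the boundary count: gcd(32,3) + gcd(14,29) + gcd(15,9) + gcd(30,35) + gcd(3,64) + gcd(24,6) = 1+1+3+5+1+6 = 17.

17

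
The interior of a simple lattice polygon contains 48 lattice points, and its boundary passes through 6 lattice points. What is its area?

By Pick's theorem, A = I + B/2 − 1 = 48 + 6/2 − 1 = 50.

50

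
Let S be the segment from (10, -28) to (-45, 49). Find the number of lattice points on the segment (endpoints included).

12

The number of lattice points on a segment between lattice points is gcd(|Δx|,|Δy|) + 1 = gcd(55,77) + 1 = 11 + 1 = 12.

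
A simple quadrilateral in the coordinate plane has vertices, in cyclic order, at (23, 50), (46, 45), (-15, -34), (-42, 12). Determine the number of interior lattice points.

By the shoelace formula, twice the signed area is |(23·45 − 46·50) + (46·(-34) − (-15)·45) + ((-15)·12 − (-42)·(-34)) + ((-42)·50 − 23·12)| = 6138, so the area is 3069.
Summing gcd(|Δx|,|Δy|) over the edges gives the boundary count: gcd(23,5) + gcd(61,79) + gcd(27,46) + gcd(65,38) = 1+1+1+1 = 4.
By Pick's theorem A = I + B/2 − 1, so I = 3069 − 4/2 + 1 = 3068.

3068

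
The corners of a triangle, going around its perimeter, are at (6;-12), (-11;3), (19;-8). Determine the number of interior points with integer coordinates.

131

By the shoelace formula, twice the signed area is |[6·3 − (-11)·(-12)] + [(-11)·(-8) − 19·3] + [19·(-12) − 6·(-8)]| = 263, so the area is 263/2.
The number of boundary lattice points is Σ gcd(|Δx|,|Δy|) = gcd(17,15) + gcd(30,11) + gcd(13,4) = 1+1+1 = 3.
Pick's theorem gives I = A − B/2 + 1 = 263/2 − 3/2 + 1 = 131.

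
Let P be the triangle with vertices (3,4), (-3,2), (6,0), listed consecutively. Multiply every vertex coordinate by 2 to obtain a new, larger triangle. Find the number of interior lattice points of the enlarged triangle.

By the shoelace formula, twice the signed area is |(3·2 − (-3)·4) + ((-3)·0 − 6·2) + (6·4 − 3·0)| = 30, so the area is 15.
The number of boundary lattice points is Σ gcd(|Δx|,|Δy|) = gcd(6,2) + gcd(9,2) + gcd(3,4) = 2+1+1 = 4.
Scaling by 2 multiplies the area by 2² = 4 (so the new area is 60) and multiplies the boundary lattice-point count by 2, giving 8.
By Pick's theorem, the interior count of the dilated polygon is 60 − 8/2 + 1 = 57.

57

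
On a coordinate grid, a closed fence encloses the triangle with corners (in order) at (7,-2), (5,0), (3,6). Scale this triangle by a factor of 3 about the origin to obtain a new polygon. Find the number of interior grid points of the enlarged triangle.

Using the shoelace formula, 2A = |(7·0 − 5·(-2)) + (5·6 − 3·0) + (3·(-2) − 7·6)| = 8, so the area is 4.
Summing gcd(|Δx|,|Δy|) over the edges gives the boundary count: gcd(2,2) + gcd(2,6) + gcd(4,8) = 2+2+4 = 8.
Scaling by 3 multiplies the area by 3² = 9 (so the new area is 36) and multiplies the boundary lattice-point count by 3, giving 24.
By Pick's theorem, the interior count of the dilated polygon is 36 − 24/2 + 1 = 25.

25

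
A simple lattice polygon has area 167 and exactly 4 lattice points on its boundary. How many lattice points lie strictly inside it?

166

Pick's theorem A = I + B/2 − 1 rearranges to I = A − B/2 + 1 = 167 − 4/2 + 1 = 166.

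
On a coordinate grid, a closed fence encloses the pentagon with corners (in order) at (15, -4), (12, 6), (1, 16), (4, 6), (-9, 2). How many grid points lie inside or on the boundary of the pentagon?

By the shoelace formula, twice the signed area is |[15·6 − 12·(-4)] + [12·16 − 1·6] + [1·6 − 4·16] + [4·2 − (-9)·6] + [(-9)·(-4) − 15·2]| = 334, so the area is 167.
The number of boundary lattice points is Σ gcd(|Δx|,|Δy|) = gcd(3,10) + gcd(11,10) + gcd(3,10) + gcd(13,4) + gcd(24,6) = 1+1+1+1+6 = 10.
Pick's theorem gives I = A − B/2 + 1 = 167 − 10/2 + 1 = 163, so the closed region contains I + B = 163 + 10 = 173 lattice points.

173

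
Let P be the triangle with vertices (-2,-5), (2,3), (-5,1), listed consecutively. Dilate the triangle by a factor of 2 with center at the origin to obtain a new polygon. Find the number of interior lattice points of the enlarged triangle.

Using the shoelace formula, 2A = |[(-2)·3 − 2·(-5)] + [2·1 − (-5)·3] + [(-5)·(-5) − (-2)·1]| = 48, so the area is 24.
The number of boundary lattice points is Σ gcd(|Δx|,|Δy|) = gcd(4,8) + gcd(7,2) + gcd(3,6) = 4+1+3 = 8.
Scaling by 2 multiplies the area by 2² = 4 (so the new area is 96) and multiplies the boundary lattice-point count by 2, giving 16.
By Pick's theorem, the interior count of the dilated polygon is 96 − 16/2 + 1 = 89.

89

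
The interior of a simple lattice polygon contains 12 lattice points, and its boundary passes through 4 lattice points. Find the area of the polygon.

By Pick's theorem, A = I + B/2 − 1 = 12 + 4/2 − 1 = 13.

13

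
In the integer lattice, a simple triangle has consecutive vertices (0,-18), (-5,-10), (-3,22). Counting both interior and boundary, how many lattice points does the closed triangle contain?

The shoelace formula gives twice the area as |[0·(-10) − (-5)·(-18)] + [(-5)·22 − (-3)·(-10)] + [(-3)·(-18) − 0·22]| = 176, so the area is 88.
Summing gcd(|Δx|,|Δy|) over the edges gives the boundary count: gcd(5,8) + gcd(2,32) + gcd(3,40) = 1+2+1 = 4.
Pick's theorem gives I = A − B/2 + 1 = 88 − 4/2 + 1 = 87, so the closed region contains I + B = 87 + 4 = 91 lattice points.

91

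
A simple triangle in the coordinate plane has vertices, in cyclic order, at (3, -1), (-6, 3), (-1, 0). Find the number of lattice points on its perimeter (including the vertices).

3

Along each edge there are gcd(|Δx|,|Δy|)+1 lattice points, so counting each shared vertex once the boundary has gcd(9,4) + gcd(5,3) + gcd(4,1) = 1+1+1 = 3.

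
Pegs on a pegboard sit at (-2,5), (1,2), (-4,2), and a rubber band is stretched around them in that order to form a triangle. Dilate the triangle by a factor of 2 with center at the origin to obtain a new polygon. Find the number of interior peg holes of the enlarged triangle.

Using the shoelace formula, 2A = |[(-2)·2 − 1·5] + [1·2 − (-4)·2] + [(-4)·5 − (-2)·2]| = 15, so the area is 7.5.
Along each edge there are gcd(|Δx|,|Δy|)+1 lattice points, so counting each shared vertex once the boundary has gcd(3,3) + gcd(5,0) + gcd(2,3) = 3+5+1 = 9.
Scaling by 2 multiplies the area by 2² = 4 (so the new area is 30) and multiplies the boundary lattice-point count by 2, giving 18.
By Pick's theorem, the interior count of the dilated polygon is 30 − 18/2 + 1 = 22.

22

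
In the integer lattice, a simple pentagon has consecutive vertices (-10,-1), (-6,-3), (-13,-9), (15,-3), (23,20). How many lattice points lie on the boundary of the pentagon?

9

Summing gcd(|Δx|,|Δy|) over the edges gives the boundary count: gcd(4,2) + gcd(7,6) + gcd(28,6) + gcd(8,23) + gcd(33,21) = 2+1+2+1+3 = 9.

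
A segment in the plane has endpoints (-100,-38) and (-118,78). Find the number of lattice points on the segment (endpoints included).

The number of lattice points on a segment between lattice points is gcd(|Δx|,|Δy|) + 1 = gcd(18,116) + 1 = 2 + 1 = 3.

3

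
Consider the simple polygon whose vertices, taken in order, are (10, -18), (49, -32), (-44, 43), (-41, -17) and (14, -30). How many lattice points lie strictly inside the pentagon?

2639

By the shoelace formula, twice the signed area is |(10·(-32) − 49·(-18)) + (49·43 − (-44)·(-32)) + ((-44)·(-17) − (-41)·43) + ((-41)·(-30) − 14·(-17)) + (14·(-18) − 10·(-30))| = 5288, so the area is 2644.
Summing gcd(|Δx|,|Δy|) over the edges gives the boundary count: gcd(39,14) + gcd(93,75) + gcd(3,60) + gcd(55,13) + gcd(4,12) = 1+3+3+1+4 = 12.
Pick's theorem gives I = A − B/2 + 1 = 2644 − 12/2 + 1 = 2639.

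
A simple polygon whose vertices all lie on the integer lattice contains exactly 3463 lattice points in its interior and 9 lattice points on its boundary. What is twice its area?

6933

Pick's theorem states A = I + B/2 − 1, so A = 3463 + 9/2 − 1 = 6933/2.
Hence 2A = 6933.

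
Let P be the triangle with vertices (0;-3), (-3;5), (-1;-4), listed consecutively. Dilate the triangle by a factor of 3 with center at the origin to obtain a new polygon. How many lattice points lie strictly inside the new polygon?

46

The shoelace formula gives twice the area as |[0·5 − (-3)·(-3)] + [(-3)·(-4) − (-1)·5] + [(-1)·(-3) − 0·(-4)]| = 11, so the area is 5.5.
Along each edge there are gcd(|Δx|,|Δy|)+1 lattice points, so counting each shared vertex once the boundary has gcd(3,8) + gcd(2,9) + gcd(1,1) = 1+1+1 = 3.
Scaling by 3 multiplies the area by 3² = 9 (so the new area is 99/2) and multiplies the boundary lattice-point count by 3, giving 9.
By Pick's theorem, the interior count of the dilated polygon is 99/2 − 9/2 + 1 = 46.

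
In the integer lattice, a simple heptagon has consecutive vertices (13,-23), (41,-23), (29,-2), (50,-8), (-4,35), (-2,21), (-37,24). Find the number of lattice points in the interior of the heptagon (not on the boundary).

2016

Using the shoelace formula, 2A = |[13·(-23) − 41·(-23)] + [41·(-2) − 29·(-23)] + [29·(-8) − 50·(-2)] + [50·35 − (-4)·(-8)] + [(-4)·21 − (-2)·35] + [(-2)·24 − (-37)·21] + [(-37)·(-23) − 13·24]| = 4069, so the area is 2034.5.
Summing gcd(|Δx|,|Δy|) over the edges gives the boundary count: gcd(28,0) + gcd(12,21) + gcd(21,6) + gcd(54,43) + gcd(2,14) + gcd(35,3) + gcd(50,47) = 28+3+3+1+2+1+1 = 39.
By Pick's theorem A = I + B/2 − 1, so I = 2034.5 − 39/2 + 1 = 2016.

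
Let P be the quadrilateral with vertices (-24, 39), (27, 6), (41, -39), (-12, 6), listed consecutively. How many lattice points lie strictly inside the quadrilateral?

Using the shoelace formula, 2A = |[(-24)·6 − 27·39] + [27·(-39) − 41·6] + [41·6 − (-12)·(-39)] + [(-12)·39 − (-24)·6]| = 3042, so the area is 1521.
Along each edge there are gcd(|Δx|,|Δy|)+1 lattice points, so counting each shared vertex once the boundary has gcd(51,33) + gcd(14,45) + gcd(53,45) + gcd(12,33) = 3+1+1+3 = 8.
Pick's theorem gives I = A − B/2 + 1 = 1521 − 8/2 + 1 = 1518.

1518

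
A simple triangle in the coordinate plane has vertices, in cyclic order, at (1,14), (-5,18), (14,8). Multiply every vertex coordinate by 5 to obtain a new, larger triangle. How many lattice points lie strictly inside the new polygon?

Using the shoelace formula, 2A = |[1·18 − (-5)·14] + [(-5)·8 − 14·18] + [14·14 − 1·8]| = 16, so the area is 8.
Along each edge there are gcd(|Δx|,|Δy|)+1 lattice points, so counting each shared vertex once the boundary has gcd(6,4) + gcd(19,10) + gcd(13,6) = 2+1+1 = 4.
Scaling by 5 multiplies the area by 5² = 25 (so the new area is 200) and multiplies the boundary lattice-point count by 5, giving 20.
By Pick's theorem, the interior count of the dilated polygon is 200 − 20/2 + 1 = 191.

191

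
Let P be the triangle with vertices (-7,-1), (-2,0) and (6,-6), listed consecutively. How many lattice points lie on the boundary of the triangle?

Along each edge there are gcd(|Δx|,|Δy|)+1 lattice points, so counting each shared vertex once the boundary has gcd(5,1) + gcd(8,6) + gcd(13,5) = 1+2+1 = 4.

4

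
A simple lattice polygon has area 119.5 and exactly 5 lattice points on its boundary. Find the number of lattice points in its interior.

118

Pick's theorem A = I + B/2 − 1 rearranges to I = A − B/2 + 1 = 119.5 − 5/2 + 1 = 118.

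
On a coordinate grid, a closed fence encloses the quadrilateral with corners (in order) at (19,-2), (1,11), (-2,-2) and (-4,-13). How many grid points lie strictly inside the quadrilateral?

251

Using the shoelace formula, 2A = |[19·11 − 1·(-2)] + [1·(-2) − (-2)·11] + [(-2)·(-13) − (-4)·(-2)] + [(-4)·(-2) − 19·(-13)]| = 504, so the area is 252.
The number of boundary lattice points is Σ gcd(|Δx|,|Δy|) = gcd(18,13) + gcd(3,13) + gcd(2,11) + gcd(23,11) = 1+1+1+1 = 4.
By Pick's theorem A = I + B/2 − 1, so I = 252 − 4/2 + 1 = 251.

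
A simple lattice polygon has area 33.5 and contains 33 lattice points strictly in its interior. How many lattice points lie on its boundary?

Pick's theorem gives A = I + B/2 − 1, so B = 2(A − I + 1) = 2(33.5 − 33 + 1) = 3.

3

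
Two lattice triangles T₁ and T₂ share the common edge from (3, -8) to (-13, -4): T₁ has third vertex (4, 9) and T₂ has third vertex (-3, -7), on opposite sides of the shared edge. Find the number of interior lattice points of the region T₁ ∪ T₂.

141

The union is the simple quadrilateral with vertices (3, -8), (4, 9), (-13, -4), (-3, -7) in order.
Using the shoelace formula, 2A = |(3·9 − 4·(-8)) + (4·(-4) − (-13)·9) + ((-13)·(-7) − (-3)·(-4)) + ((-3)·(-8) − 3·(-7))| = 284, so the area is 142.
Summing gcd(|Δx|,|Δy|) over the edges gives the boundary count: gcd(1,17) + gcd(17,13) + gcd(10,3) + gcd(6,1) = 1+1+1+1 = 4.
By Pick's theorem I = A − B/2 + 1 = 142 − 4/2 + 1 = 141.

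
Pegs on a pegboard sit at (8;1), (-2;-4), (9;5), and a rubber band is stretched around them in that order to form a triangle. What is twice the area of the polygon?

By the shoelace formula, twice the signed area is |[8·(-4) − (-2)·1] + [(-2)·5 − 9·(-4)] + [9·1 − 8·5]| = 35, so the area is 35/2.

35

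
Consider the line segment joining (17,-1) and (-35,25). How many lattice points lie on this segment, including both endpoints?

27

The number of lattice points on a segment between lattice points is gcd(|Δx|,|Δy|) + 1 = gcd(52,26) + 1 = 26 + 1 = 27.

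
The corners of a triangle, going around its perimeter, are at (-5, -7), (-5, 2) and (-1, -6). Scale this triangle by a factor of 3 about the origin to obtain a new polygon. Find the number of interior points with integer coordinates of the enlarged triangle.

By the shoelace formula, twice the signed area is |((-5)·2 − (-5)·(-7)) + ((-5)·(-6) − (-1)·2) + ((-1)·(-7) − (-5)·(-6))| = 36, so the area is 18.
Summing gcd(|Δx|,|Δy|) over the edges gives the boundary count: gcd(0,9) + gcd(4,8) + gcd(4,1) = 9+4+1 = 14.
Scaling by 3 multiplies the area by 3² = 9 (so the new area is 162) and multiplies the boundary lattice-point count by 3, giving 42.
By Pick's theorem, the interior count of the dilated polygon is 162 − 42/2 + 1 = 142.

142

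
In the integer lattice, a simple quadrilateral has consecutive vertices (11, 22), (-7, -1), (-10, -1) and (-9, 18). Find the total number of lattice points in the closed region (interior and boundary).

By the shoelace formula, twice the signed area is |(11·(-1) − (-7)·22) + ((-7)·(-1) − (-10)·(-1)) + ((-10)·18 − (-9)·(-1)) + ((-9)·22 − 11·18)| = 445, so the area is 222.5.
Summing gcd(|Δx|,|Δy|) over the edges gives the boundary count: gcd(18,23) + gcd(3,0) + gcd(1,19) + gcd(20,4) = 1+3+1+4 = 9.
Pick's theorem gives I = A − B/2 + 1 = 222.5 − 9/2 + 1 = 219, so the closed region contains I + B = 219 + 9 = 228 lattice points.

228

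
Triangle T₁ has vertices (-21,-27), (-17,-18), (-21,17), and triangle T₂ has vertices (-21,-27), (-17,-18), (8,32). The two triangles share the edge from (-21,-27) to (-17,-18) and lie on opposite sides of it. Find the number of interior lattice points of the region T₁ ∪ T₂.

The union is the simple quadrilateral with vertices (-21,-27), (-21,17), (-17,-18), (8,32) in order.
By the shoelace formula, twice the signed area is |[(-21)·17 − (-21)·(-27)] + [(-21)·(-18) − (-17)·17] + [(-17)·32 − 8·(-18)] + [8·(-27) − (-21)·32]| = 201, so the area is 100.5.
Summing gcd(|Δx|,|Δy|) over the edges gives the boundary count: gcd(0,44) + gcd(4,35) + gcd(25,50) + gcd(29,59) = 44+1+25+1 = 71.
By Pick's theorem I = A − B/2 + 1 = 100.5 − 71/2 + 1 = 66.

66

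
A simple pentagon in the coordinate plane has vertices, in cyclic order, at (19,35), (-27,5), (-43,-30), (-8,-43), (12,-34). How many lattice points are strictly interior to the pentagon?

The shoelace formula gives twice the area as |[19·5 − (-27)·35] + [(-27)·(-30) − (-43)·5] + [(-43)·(-43) − (-8)·(-30)] + [(-8)·(-34) − 12·(-43)] + [12·35 − 19·(-34)]| = 5528, so the area is 2764.
Along each edge there are gcd(|Δx|,|Δy|)+1 lattice points, so counting each shared vertex once the boundary has gcd(46,30) + gcd(16,35) + gcd(35,13) + gcd(20,9) + gcd(7,69) = 2+1+1+1+1 = 6.
By Pick's theorem A = I + B/2 − 1, so I = 2764 − 6/2 + 1 = 2762.

2762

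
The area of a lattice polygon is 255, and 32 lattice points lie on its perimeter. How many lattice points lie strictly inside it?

From Pick's theorem, I = A − B/2 + 1 = 255 − 32/2 + 1 = 240.

240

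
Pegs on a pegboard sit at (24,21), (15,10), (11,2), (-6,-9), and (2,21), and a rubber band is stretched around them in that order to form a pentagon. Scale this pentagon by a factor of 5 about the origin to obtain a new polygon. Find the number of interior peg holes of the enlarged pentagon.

By the shoelace formula, twice the signed area is |(24·10 − 15·21) + (15·2 − 11·10) + (11·(-9) − (-6)·2) + ((-6)·21 − 2·(-9)) + (2·21 − 24·21)| = 812, so the area is 406.
Summing gcd(|Δx|,|Δy|) over the edges gives the boundary count: gcd(9,11) + gcd(4,8) + gcd(17,11) + gcd(8,30) + gcd(22,0) = 1+4+1+2+22 = 30.
Scaling by 5 multiplies the area by 5² = 25 (so the new area is 10150) and multiplies the boundary lattice-point count by 5, giving 150.
By Pick's theorem, the interior count of the dilated polygon is 10150 − 150/2 + 1 = 10076.

10076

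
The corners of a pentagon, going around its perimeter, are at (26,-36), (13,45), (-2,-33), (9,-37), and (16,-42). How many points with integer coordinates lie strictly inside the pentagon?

The shoelace formula gives twice the area as |(26·45 − 13·(-36)) + (13·(-33) − (-2)·45) + ((-2)·(-37) − 9·(-33)) + (9·(-42) − 16·(-37)) + (16·(-36) − 26·(-42))| = 2400, so the area is 1200.
The number of boundary lattice points is Σ gcd(|Δx|,|Δy|) = gcd(13,81) + gcd(15,78) + gcd(11,4) + gcd(7,5) + gcd(10,6) = 1+3+1+1+2 = 8.
Pick's theorem gives I = A − B/2 + 1 = 1200 − 8/2 + 1 = 1197.

1197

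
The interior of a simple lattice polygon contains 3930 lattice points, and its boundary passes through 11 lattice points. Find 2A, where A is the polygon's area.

7869

By Pick's theorem, A = I + B/2 − 1 = 3930 + 11/2 − 1 = 7869/2.
Hence 2A = 7869.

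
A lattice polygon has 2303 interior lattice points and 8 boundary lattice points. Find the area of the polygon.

Pick's theorem states A = I + B/2 − 1, so A = 2303 + 8/2 − 1 = 2306.

2306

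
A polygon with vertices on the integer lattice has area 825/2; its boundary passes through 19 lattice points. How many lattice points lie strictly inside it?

From Pick's theorem, I = A − B/2 + 1 = 825/2 − 19/2 + 1 = 404.

404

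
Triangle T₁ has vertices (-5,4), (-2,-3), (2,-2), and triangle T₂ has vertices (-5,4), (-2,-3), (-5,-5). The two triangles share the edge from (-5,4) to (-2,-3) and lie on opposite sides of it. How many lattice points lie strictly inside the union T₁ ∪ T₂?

24

The union is the simple quadrilateral with vertices (-5,4), (2,-2), (-2,-3), (-5,-5) in order.
The shoelace formula gives twice the area as |[(-5)·(-2) − 2·4] + [2·(-3) − (-2)·(-2)] + [(-2)·(-5) − (-5)·(-3)] + [(-5)·4 − (-5)·(-5)]| = 58, so the area is 29.
The number of boundary lattice points is Σ gcd(|Δx|,|Δy|) = gcd(7,6) + gcd(4,1) + gcd(3,2) + gcd(0,9) = 1+1+1+9 = 12.
By Pick's theorem I = A − B/2 + 1 = 29 − 12/2 + 1 = 24.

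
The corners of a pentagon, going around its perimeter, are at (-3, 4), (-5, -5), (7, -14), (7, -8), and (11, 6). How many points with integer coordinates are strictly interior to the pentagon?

Using the shoelace formula, 2A = |((-3)·(-5) − (-5)·4) + ((-5)·(-14) − 7·(-5)) + (7·(-8) − 7·(-14)) + (7·6 − 11·(-8)) + (11·4 − (-3)·6)| = 374, so the area is 187.
Summing gcd(|Δx|,|Δy|) over the edges gives the boundary count: gcd(2,9) + gcd(12,9) + gcd(0,6) + gcd(4,14) + gcd(14,2) = 1+3+6+2+2 = 14.
By Pick's theorem A = I + B/2 − 1, so I = 187 − 14/2 + 1 = 181.

181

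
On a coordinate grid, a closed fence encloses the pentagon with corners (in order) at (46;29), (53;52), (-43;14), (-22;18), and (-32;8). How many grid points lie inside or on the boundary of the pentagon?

Using the shoelace formula, 2A = |(46·52 − 53·29) + (53·14 − (-43)·52) + ((-43)·18 − (-22)·14) + ((-22)·8 − (-32)·18) + ((-32)·29 − 46·8)| = 2471, so the area is 2471/2.
The number of boundary lattice points is Σ gcd(|Δx|,|Δy|) = gcd(7,23) + gcd(96,38) + gcd(21,4) + gcd(10,10) + gcd(78,21) = 1+2+1+10+3 = 17.
Pick's theorem gives I = A − B/2 + 1 = 2471/2 − 17/2 + 1 = 1228, so the closed region contains I + B = 1228 + 17 = 1245 lattice points.

1245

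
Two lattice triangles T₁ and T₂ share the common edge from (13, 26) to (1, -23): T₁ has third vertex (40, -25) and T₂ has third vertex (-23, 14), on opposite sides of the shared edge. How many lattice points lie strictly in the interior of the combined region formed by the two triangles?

1770

The union is the simple quadrilateral with vertices (13, 26), (40, -25), (1, -23), (-23, 14) in order.
The shoelace formula gives twice the area as |(13·(-25) − 40·26) + (40·(-23) − 1·(-25)) + (1·14 − (-23)·(-23)) + ((-23)·26 − 13·14)| = 3555, so the area is 3555/2.
Summing gcd(|Δx|,|Δy|) over the edges gives the boundary count: gcd(27,51) + gcd(39,2) + gcd(24,37) + gcd(36,12) = 3+1+1+12 = 17.
By Pick's theorem I = A − B/2 + 1 = 3555/2 − 17/2 + 1 = 1770.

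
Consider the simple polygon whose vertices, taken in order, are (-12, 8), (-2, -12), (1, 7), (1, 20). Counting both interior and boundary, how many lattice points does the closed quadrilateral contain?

Using the shoelace formula, 2A = |((-12)·(-12) − (-2)·8) + ((-2)·7 − 1·(-12)) + (1·20 − 1·7) + (1·8 − (-12)·20)| = 419, so the area is 419/2.
The number of boundary lattice points is Σ gcd(|Δx|,|Δy|) = gcd(10,20) + gcd(3,19) + gcd(0,13) + gcd(13,12) = 10+1+13+1 = 25.
Pick's theorem gives I = A − B/2 + 1 = 419/2 − 25/2 + 1 = 198, so the closed region contains I + B = 198 + 25 = 223 lattice points.

223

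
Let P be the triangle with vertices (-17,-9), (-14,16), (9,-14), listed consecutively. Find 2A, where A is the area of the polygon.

The shoelace formula gives twice the area as |((-17)·16 − (-14)·(-9)) + ((-14)·(-14) − 9·16) + (9·(-9) − (-17)·(-14))| = 665, so the area is 665/2.

665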